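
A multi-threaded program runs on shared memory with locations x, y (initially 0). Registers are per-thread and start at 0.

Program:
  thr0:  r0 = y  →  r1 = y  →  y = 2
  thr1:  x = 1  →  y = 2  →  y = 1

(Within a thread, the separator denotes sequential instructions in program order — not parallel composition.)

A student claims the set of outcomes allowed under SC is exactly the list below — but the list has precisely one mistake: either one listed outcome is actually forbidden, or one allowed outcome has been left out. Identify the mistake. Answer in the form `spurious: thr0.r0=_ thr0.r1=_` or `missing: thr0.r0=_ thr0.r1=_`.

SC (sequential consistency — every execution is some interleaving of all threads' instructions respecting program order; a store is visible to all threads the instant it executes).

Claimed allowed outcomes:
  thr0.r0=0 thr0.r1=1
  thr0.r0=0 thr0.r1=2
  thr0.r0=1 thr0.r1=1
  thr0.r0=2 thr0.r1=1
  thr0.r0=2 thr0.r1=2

outcome vector order: (thr0.r0,thr0.r1)
SC (6): 00; 01; 02; 11; 21; 22
SC∖claimed = {00}

missing: thr0.r0=0 thr0.r1=0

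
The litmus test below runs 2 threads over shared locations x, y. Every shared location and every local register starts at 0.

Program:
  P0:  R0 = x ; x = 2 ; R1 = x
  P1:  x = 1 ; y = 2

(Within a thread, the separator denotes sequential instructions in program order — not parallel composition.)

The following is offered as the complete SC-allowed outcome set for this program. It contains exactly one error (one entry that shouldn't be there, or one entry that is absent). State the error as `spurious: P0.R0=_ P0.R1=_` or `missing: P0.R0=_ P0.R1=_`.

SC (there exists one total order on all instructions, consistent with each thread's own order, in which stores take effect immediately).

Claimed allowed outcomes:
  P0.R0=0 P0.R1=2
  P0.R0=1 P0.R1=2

outcome vector order: (P0.R0,P0.R1)
SC: 3 outcomes — {01, 02, 12}
SC∖claimed = {01}

missing: P0.R0=0 P0.R1=1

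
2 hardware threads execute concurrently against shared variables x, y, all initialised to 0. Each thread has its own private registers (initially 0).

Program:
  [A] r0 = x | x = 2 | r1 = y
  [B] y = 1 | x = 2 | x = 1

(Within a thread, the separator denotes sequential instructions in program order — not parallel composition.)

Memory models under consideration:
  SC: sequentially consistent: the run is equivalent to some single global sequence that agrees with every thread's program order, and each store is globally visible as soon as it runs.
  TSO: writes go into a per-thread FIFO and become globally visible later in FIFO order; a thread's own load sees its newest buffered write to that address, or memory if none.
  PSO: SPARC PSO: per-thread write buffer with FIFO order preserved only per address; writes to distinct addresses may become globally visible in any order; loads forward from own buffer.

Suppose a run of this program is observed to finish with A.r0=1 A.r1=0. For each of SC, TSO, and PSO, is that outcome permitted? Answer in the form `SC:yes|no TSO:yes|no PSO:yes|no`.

outcome vector order: (A.r0,A.r1)
[SC] allowed = {0/0 0/1 1/1 2/1}
[TSO] allowed = {0/0 0/1 1/1 2/1}
[PSO] allowed = {0/0 0/1 1/0 1/1 2/0 2/1}
target 1/0 ∈ {PSO}

SC:no TSO:no PSO:yes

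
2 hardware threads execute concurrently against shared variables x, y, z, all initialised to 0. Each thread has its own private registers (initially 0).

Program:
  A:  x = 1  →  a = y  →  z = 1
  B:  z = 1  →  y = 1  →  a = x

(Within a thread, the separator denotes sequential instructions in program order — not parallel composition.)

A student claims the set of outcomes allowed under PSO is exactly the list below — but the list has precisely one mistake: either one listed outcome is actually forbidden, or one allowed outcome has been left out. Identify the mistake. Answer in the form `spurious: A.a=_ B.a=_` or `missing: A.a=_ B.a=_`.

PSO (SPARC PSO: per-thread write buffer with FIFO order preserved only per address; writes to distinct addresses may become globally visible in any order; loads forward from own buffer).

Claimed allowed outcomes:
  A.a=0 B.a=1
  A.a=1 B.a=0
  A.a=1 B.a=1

missing: A.a=0 B.a=0

outcome vector order: (A.a,B.a)
[PSO] allowed = {0/0 0/1 1/0 1/1}
PSO∖claimed = {0/0}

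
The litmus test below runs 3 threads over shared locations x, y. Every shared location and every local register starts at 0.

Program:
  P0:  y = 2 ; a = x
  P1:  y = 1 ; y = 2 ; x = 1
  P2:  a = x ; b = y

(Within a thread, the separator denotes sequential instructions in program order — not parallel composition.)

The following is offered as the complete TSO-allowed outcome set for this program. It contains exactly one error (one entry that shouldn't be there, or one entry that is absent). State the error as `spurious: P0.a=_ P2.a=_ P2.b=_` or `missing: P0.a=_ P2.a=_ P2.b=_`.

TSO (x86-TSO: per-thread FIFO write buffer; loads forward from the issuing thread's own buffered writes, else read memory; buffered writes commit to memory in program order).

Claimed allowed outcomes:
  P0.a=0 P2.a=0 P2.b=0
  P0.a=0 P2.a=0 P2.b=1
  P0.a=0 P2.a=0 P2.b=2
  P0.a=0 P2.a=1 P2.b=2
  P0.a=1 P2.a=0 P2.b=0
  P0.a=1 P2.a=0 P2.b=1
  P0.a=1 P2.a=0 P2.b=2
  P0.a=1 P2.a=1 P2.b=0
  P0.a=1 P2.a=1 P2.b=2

spurious: P0.a=1 P2.a=1 P2.b=0

outcome vector order: (P0.a,P2.a,P2.b)
[TSO] allowed = {(0,0,0) (0,0,1) (0,0,2) (0,1,2) (1,0,0) (1,0,1) (1,0,2) (1,1,2)}
claimed∖TSO = {(1,1,0)}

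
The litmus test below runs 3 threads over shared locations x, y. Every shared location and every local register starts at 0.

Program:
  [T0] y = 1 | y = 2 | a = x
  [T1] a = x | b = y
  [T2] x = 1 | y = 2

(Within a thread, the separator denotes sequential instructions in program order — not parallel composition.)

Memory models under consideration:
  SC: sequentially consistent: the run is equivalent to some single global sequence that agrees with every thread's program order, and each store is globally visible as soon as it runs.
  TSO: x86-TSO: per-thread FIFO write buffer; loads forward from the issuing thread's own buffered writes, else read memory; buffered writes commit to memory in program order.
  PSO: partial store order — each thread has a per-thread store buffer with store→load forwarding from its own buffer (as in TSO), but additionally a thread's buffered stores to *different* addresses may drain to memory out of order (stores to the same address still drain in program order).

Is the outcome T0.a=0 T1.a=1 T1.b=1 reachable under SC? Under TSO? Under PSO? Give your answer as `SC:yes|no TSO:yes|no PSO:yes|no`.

SC:no TSO:yes PSO:yes

outcome vector order: (T0.a,T1.a,T1.b)
SC: 10 outcomes — {000 001 002 012 100 101 102 110 111 112}
TSO: 12 outcomes — {000 001 002 010 011 012 100 101 102 110 111 112}
PSO: 12 outcomes — {000 001 002 010 011 012 100 101 102 110 111 112}
target 011 ∈ {TSO,PSO}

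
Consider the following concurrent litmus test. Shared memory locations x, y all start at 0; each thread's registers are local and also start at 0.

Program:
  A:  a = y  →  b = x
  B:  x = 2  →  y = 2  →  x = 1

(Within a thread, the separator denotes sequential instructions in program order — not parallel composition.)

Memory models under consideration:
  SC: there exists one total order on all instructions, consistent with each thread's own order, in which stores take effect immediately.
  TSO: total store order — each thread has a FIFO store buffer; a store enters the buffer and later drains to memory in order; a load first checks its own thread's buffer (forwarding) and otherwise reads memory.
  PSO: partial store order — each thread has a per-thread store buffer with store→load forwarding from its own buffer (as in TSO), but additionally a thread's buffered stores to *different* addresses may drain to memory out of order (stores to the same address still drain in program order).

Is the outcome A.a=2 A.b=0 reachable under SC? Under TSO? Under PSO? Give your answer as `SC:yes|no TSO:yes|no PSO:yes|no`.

outcome vector order: (A.a,A.b)
under SC → 0/0, 0/1, 0/2, 2/1, 2/2
under TSO → 0/0, 0/1, 0/2, 2/1, 2/2
under PSO → 0/0, 0/1, 0/2, 2/0, 2/1, 2/2
target 2/0 ∈ {PSO}

SC:no TSO:no PSO:yes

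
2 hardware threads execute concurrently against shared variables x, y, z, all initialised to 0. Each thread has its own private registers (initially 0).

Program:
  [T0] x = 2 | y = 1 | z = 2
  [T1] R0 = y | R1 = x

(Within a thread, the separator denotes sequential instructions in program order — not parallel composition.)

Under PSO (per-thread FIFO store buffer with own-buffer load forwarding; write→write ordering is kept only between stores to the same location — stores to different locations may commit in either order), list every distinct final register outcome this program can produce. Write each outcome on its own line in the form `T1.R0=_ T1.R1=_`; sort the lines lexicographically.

T1.R0=0 T1.R1=0
T1.R0=0 T1.R1=2
T1.R0=1 T1.R1=0
T1.R0=1 T1.R1=2

outcome vector order: (T1.R0,T1.R1)
|PSO outcomes| = 4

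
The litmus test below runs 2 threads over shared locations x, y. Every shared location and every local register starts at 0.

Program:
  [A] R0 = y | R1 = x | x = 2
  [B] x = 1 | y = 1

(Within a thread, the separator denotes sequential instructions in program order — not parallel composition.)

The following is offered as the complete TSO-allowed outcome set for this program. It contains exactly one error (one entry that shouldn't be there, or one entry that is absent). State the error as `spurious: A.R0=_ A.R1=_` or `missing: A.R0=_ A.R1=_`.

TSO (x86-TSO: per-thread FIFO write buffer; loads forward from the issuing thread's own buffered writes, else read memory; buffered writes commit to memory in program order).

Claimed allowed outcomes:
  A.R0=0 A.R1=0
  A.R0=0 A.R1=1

missing: A.R0=1 A.R1=1

outcome vector order: (A.R0,A.R1)
TSO (3): <0 0>, <0 1>, <1 1>
TSO∖claimed = {<1 1>}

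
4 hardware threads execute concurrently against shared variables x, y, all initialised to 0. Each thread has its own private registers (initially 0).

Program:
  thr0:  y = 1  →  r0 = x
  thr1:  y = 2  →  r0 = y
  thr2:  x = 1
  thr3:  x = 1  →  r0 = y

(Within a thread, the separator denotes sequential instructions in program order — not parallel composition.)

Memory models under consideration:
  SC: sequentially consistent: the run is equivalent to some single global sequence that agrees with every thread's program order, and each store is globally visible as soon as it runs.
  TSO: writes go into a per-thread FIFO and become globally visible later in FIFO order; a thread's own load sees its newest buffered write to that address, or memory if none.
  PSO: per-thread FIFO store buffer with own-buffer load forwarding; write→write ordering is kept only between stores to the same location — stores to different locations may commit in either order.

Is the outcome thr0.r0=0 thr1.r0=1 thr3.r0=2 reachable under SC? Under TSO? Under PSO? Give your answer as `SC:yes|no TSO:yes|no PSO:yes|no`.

SC:no TSO:yes PSO:yes

outcome vector order: (thr0.r0,thr1.r0,thr3.r0)
under SC → <0 1 1> <0 2 1> <0 2 2> <1 1 0> <1 1 1> <1 1 2> <1 2 0> <1 2 1> <1 2 2>
under TSO → <0 1 0> <0 1 1> <0 1 2> <0 2 0> <0 2 1> <0 2 2> <1 1 0> <1 1 1> <1 1 2> <1 2 0> <1 2 1> <1 2 2>
under PSO → <0 1 0> <0 1 1> <0 1 2> <0 2 0> <0 2 1> <0 2 2> <1 1 0> <1 1 1> <1 1 2> <1 2 0> <1 2 1> <1 2 2>
target <0 1 2> ∈ {TSO,PSO}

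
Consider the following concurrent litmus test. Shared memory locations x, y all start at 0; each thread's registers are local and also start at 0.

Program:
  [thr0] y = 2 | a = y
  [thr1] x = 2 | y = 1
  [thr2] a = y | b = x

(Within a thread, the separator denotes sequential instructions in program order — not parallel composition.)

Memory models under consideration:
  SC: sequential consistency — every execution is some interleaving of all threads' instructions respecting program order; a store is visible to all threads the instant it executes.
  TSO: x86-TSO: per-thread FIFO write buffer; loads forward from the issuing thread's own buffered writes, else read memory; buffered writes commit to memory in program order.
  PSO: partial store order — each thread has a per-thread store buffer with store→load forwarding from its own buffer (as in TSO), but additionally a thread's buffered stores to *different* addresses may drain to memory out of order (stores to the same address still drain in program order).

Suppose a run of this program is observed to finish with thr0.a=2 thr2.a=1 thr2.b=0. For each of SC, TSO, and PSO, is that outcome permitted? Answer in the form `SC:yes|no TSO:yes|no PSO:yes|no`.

SC:no TSO:no PSO:yes

outcome vector order: (thr0.a,thr2.a,thr2.b)
SC (10): (1,0,0); (1,0,2); (1,1,2); (1,2,0); (1,2,2); (2,0,0); (2,0,2); (2,1,2); (2,2,0); (2,2,2)
TSO (10): (1,0,0); (1,0,2); (1,1,2); (1,2,0); (1,2,2); (2,0,0); (2,0,2); (2,1,2); (2,2,0); (2,2,2)
PSO (12): (1,0,0); (1,0,2); (1,1,0); (1,1,2); (1,2,0); (1,2,2); (2,0,0); (2,0,2); (2,1,0); (2,1,2); (2,2,0); (2,2,2)
target (2,1,0) ∈ {PSO}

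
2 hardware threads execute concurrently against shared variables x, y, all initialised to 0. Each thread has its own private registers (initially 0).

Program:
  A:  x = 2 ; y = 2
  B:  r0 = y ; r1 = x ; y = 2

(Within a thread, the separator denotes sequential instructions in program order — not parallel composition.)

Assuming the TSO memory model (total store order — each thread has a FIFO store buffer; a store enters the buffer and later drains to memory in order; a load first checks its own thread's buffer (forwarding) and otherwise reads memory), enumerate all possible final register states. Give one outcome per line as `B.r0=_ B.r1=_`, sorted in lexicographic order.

outcome vector order: (B.r0,B.r1)
|TSO outcomes| = 3

B.r0=0 B.r1=0
B.r0=0 B.r1=2
B.r0=2 B.r1=2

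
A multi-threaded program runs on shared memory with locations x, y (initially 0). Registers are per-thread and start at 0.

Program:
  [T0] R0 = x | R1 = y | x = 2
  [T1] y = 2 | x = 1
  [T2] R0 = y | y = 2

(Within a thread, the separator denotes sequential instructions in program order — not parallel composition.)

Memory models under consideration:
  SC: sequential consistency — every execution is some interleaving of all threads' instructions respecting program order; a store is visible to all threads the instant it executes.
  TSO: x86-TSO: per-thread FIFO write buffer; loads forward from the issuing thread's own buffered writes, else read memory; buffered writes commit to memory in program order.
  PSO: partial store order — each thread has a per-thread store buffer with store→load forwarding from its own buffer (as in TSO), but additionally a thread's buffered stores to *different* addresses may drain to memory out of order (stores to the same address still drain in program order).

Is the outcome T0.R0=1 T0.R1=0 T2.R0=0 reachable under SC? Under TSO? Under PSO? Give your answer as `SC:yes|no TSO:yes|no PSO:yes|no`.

SC:no TSO:no PSO:yes

outcome vector order: (T0.R0,T0.R1,T2.R0)
[SC] allowed = {000, 002, 020, 022, 120, 122}
[TSO] allowed = {000, 002, 020, 022, 120, 122}
[PSO] allowed = {000, 002, 020, 022, 100, 102, 120, 122}
target 100 ∈ {PSO}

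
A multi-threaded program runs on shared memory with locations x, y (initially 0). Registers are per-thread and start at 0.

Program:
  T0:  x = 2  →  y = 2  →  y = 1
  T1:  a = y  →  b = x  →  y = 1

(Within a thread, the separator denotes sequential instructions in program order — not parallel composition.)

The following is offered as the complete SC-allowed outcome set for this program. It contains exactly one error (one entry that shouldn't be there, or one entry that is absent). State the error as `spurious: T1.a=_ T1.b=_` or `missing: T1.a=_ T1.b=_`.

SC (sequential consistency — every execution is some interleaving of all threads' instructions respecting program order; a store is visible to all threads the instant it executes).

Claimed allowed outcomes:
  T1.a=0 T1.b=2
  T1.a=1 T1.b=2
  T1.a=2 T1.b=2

missing: T1.a=0 T1.b=0

outcome vector order: (T1.a,T1.b)
under SC → (0,0) (0,2) (1,2) (2,2)
SC∖claimed = {(0,0)}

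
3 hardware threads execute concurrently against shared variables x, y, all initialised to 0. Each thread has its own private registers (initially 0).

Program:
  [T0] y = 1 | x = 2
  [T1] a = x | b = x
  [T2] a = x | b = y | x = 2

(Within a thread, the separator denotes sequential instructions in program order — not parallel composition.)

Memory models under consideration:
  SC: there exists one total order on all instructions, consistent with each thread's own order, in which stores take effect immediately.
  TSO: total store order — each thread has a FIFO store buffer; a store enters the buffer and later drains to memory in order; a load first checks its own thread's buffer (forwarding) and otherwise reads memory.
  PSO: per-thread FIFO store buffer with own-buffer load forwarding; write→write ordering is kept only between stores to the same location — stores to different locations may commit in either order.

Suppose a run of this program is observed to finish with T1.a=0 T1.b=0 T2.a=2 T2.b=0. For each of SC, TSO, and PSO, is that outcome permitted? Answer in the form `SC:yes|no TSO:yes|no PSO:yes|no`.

outcome vector order: (T1.a,T1.b,T2.a,T2.b)
[SC] allowed = {(0,0,0,0) (0,0,0,1) (0,0,2,1) (0,2,0,0) (0,2,0,1) (0,2,2,1) (2,2,0,0) (2,2,0,1) (2,2,2,1)}
[TSO] allowed = {(0,0,0,0) (0,0,0,1) (0,0,2,1) (0,2,0,0) (0,2,0,1) (0,2,2,1) (2,2,0,0) (2,2,0,1) (2,2,2,1)}
[PSO] allowed = {(0,0,0,0) (0,0,0,1) (0,0,2,0) (0,0,2,1) (0,2,0,0) (0,2,0,1) (0,2,2,0) (0,2,2,1) (2,2,0,0) (2,2,0,1) (2,2,2,0) (2,2,2,1)}
target (0,0,2,0) ∈ {PSO}

SC:no TSO:no PSO:yes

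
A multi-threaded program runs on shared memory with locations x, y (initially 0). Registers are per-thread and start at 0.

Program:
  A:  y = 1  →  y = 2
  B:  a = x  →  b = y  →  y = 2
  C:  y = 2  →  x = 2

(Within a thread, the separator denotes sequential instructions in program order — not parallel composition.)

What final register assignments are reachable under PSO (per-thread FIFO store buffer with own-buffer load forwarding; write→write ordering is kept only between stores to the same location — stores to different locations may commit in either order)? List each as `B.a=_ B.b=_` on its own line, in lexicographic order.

B.a=0 B.b=0
B.a=0 B.b=1
B.a=0 B.b=2
B.a=2 B.b=0
B.a=2 B.b=1
B.a=2 B.b=2

outcome vector order: (B.a,B.b)
|PSO outcomes| = 6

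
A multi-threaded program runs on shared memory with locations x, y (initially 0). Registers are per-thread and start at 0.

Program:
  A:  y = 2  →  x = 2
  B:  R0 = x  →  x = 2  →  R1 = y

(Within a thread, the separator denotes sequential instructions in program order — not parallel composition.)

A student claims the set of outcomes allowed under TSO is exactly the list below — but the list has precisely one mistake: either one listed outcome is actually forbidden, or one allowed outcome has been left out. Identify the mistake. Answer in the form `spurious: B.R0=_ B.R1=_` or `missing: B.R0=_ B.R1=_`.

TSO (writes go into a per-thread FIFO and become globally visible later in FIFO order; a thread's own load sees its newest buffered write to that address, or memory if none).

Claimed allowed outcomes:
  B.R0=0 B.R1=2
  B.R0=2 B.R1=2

missing: B.R0=0 B.R1=0

outcome vector order: (B.R0,B.R1)
TSO: 3 outcomes — {<0 0>, <0 2>, <2 2>}
TSO∖claimed = {<0 0>}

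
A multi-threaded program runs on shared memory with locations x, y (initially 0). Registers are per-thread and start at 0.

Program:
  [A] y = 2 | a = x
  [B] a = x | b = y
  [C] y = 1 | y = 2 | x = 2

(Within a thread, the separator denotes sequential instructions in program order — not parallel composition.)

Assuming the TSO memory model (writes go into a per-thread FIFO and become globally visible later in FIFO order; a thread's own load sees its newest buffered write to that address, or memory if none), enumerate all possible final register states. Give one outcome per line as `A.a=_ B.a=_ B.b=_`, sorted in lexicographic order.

outcome vector order: (A.a,B.a,B.b)
|TSO outcomes| = 8

A.a=0 B.a=0 B.b=0
A.a=0 B.a=0 B.b=1
A.a=0 B.a=0 B.b=2
A.a=0 B.a=2 B.b=2
A.a=2 B.a=0 B.b=0
A.a=2 B.a=0 B.b=1
A.a=2 B.a=0 B.b=2
A.a=2 B.a=2 B.b=2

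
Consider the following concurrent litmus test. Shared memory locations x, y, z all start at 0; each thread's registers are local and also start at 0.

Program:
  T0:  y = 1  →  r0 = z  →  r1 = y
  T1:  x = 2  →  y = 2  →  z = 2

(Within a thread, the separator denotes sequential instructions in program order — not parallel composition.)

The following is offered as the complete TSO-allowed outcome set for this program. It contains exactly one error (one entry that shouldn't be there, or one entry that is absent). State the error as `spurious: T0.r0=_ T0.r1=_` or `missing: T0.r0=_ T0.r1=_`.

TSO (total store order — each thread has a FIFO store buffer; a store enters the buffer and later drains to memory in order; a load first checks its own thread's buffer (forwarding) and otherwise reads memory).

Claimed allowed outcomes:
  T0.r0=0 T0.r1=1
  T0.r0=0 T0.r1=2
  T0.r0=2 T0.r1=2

outcome vector order: (T0.r0,T0.r1)
TSO (4): 0/1 0/2 2/1 2/2
TSO∖claimed = {2/1}

missing: T0.r0=2 T0.r1=1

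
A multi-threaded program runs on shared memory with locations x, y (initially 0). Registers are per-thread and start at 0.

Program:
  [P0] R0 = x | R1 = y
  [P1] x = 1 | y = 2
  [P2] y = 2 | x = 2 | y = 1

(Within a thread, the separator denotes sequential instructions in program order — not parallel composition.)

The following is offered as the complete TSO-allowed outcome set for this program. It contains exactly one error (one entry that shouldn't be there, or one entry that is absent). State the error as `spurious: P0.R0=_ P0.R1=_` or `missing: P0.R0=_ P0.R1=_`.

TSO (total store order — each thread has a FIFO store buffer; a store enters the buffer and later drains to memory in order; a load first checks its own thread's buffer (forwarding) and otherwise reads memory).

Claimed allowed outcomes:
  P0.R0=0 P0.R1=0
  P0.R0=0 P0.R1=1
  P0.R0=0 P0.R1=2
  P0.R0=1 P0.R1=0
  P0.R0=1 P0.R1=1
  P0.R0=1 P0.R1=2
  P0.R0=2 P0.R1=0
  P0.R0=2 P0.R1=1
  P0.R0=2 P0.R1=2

spurious: P0.R0=2 P0.R1=0

outcome vector order: (P0.R0,P0.R1)
[TSO] allowed = {<0 0>, <0 1>, <0 2>, <1 0>, <1 1>, <1 2>, <2 1>, <2 2>}
claimed∖TSO = {<2 0>}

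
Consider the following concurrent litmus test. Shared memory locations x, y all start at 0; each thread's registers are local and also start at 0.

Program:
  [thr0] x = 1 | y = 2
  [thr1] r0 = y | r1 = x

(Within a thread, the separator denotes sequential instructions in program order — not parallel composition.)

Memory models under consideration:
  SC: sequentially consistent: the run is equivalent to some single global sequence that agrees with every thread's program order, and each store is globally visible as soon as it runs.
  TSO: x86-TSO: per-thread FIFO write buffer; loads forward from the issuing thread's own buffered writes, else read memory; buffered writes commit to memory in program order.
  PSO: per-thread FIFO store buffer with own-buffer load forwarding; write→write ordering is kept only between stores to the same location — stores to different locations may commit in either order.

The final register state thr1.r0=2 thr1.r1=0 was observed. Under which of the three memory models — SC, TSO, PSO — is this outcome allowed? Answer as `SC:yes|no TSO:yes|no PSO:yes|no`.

SC:no TSO:no PSO:yes

outcome vector order: (thr1.r0,thr1.r1)
SC: 3 outcomes — {(0,0); (0,1); (2,1)}
TSO: 3 outcomes — {(0,0); (0,1); (2,1)}
PSO: 4 outcomes — {(0,0); (0,1); (2,0); (2,1)}
target (2,0) ∈ {PSO}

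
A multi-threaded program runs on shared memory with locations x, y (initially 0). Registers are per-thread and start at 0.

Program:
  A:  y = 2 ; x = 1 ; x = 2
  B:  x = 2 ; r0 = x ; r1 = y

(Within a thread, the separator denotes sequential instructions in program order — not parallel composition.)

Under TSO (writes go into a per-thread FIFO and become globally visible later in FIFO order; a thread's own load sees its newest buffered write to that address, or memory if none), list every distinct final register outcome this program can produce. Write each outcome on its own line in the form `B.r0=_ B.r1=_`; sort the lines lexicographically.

outcome vector order: (B.r0,B.r1)
|TSO outcomes| = 3

B.r0=1 B.r1=2
B.r0=2 B.r1=0
B.r0=2 B.r1=2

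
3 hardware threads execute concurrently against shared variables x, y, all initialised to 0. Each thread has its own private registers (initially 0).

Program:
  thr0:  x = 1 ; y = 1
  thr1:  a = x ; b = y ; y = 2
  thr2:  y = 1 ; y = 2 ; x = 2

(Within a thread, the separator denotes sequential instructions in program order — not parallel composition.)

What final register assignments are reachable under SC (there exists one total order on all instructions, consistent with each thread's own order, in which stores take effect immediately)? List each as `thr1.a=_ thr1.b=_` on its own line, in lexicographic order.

thr1.a=0 thr1.b=0
thr1.a=0 thr1.b=1
thr1.a=0 thr1.b=2
thr1.a=1 thr1.b=0
thr1.a=1 thr1.b=1
thr1.a=1 thr1.b=2
thr1.a=2 thr1.b=1
thr1.a=2 thr1.b=2

outcome vector order: (thr1.a,thr1.b)
|SC outcomes| = 8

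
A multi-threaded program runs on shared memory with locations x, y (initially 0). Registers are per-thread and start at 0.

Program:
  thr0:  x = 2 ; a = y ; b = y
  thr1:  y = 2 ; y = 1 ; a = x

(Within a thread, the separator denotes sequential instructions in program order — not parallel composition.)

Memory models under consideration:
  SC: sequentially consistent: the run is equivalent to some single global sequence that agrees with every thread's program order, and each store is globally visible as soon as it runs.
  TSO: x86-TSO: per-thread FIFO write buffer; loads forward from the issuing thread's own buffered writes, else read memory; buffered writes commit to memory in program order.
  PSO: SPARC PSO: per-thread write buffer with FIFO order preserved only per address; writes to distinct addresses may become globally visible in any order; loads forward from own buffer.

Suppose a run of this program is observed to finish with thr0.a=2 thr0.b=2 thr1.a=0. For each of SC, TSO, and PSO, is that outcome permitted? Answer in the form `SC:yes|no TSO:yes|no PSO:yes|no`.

SC:no TSO:yes PSO:yes

outcome vector order: (thr0.a,thr0.b,thr1.a)
under SC → <0 0 2> <0 1 2> <0 2 2> <1 1 0> <1 1 2> <2 1 2> <2 2 2>
under TSO → <0 0 0> <0 0 2> <0 1 0> <0 1 2> <0 2 0> <0 2 2> <1 1 0> <1 1 2> <2 1 0> <2 1 2> <2 2 0> <2 2 2>
under PSO → <0 0 0> <0 0 2> <0 1 0> <0 1 2> <0 2 0> <0 2 2> <1 1 0> <1 1 2> <2 1 0> <2 1 2> <2 2 0> <2 2 2>
target <2 2 0> ∈ {TSO,PSO}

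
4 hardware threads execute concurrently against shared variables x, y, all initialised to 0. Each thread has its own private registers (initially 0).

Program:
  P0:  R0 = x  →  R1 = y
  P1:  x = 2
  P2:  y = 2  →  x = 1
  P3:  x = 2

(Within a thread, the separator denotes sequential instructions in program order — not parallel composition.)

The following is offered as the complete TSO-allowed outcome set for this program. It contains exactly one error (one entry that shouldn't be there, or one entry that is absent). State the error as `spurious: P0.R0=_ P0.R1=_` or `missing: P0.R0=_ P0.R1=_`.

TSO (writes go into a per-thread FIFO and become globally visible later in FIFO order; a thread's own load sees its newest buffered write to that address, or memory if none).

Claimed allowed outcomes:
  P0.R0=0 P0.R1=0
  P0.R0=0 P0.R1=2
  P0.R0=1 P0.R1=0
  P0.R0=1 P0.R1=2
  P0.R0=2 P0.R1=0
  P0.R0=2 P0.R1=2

outcome vector order: (P0.R0,P0.R1)
[TSO] allowed = {00; 02; 12; 20; 22}
claimed∖TSO = {10}

spurious: P0.R0=1 P0.R1=0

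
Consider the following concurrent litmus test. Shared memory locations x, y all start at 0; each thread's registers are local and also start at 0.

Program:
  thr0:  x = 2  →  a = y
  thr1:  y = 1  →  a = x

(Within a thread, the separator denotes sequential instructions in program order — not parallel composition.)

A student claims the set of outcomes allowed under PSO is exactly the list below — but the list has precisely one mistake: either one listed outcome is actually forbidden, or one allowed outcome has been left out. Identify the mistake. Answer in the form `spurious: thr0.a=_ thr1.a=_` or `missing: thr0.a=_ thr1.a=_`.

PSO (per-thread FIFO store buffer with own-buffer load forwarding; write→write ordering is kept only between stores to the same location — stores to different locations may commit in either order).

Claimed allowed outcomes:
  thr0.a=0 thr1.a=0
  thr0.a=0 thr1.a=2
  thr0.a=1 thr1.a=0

missing: thr0.a=1 thr1.a=2

outcome vector order: (thr0.a,thr1.a)
under PSO → 00 02 10 12
PSO∖claimed = {12}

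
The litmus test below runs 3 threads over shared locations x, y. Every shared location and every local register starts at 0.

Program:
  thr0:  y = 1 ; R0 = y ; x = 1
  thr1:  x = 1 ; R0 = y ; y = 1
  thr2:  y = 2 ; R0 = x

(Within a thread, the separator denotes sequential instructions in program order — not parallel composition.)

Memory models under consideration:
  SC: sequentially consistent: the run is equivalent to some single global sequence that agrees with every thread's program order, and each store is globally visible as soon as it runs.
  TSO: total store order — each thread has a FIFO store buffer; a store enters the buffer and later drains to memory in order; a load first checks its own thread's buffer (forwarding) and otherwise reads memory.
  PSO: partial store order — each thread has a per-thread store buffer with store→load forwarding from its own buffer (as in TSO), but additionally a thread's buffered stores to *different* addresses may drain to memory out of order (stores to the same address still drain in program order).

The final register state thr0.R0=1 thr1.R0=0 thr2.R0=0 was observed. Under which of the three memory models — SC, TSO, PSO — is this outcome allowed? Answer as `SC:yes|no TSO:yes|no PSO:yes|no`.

outcome vector order: (thr0.R0,thr1.R0,thr2.R0)
SC (9): (1,0,1) (1,1,0) (1,1,1) (1,2,0) (1,2,1) (2,0,1) (2,1,1) (2,2,0) (2,2,1)
TSO (12): (1,0,0) (1,0,1) (1,1,0) (1,1,1) (1,2,0) (1,2,1) (2,0,0) (2,0,1) (2,1,0) (2,1,1) (2,2,0) (2,2,1)
PSO (12): (1,0,0) (1,0,1) (1,1,0) (1,1,1) (1,2,0) (1,2,1) (2,0,0) (2,0,1) (2,1,0) (2,1,1) (2,2,0) (2,2,1)
target (1,0,0) ∈ {TSO,PSO}

SC:no TSO:yes PSO:yes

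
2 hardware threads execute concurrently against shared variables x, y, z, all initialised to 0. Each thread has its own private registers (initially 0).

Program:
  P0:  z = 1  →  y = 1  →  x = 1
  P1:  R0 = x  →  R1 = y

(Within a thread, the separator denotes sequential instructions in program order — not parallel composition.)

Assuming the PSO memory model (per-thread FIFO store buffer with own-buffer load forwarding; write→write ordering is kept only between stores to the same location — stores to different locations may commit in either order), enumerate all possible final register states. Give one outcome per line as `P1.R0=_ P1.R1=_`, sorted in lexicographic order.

P1.R0=0 P1.R1=0
P1.R0=0 P1.R1=1
P1.R0=1 P1.R1=0
P1.R0=1 P1.R1=1

outcome vector order: (P1.R0,P1.R1)
|PSO outcomes| = 4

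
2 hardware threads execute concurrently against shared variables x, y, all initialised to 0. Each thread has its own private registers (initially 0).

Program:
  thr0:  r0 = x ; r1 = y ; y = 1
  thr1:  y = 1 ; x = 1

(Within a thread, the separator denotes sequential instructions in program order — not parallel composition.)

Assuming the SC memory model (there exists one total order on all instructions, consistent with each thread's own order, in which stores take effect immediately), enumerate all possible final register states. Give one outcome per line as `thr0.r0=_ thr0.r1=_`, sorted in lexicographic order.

outcome vector order: (thr0.r0,thr0.r1)
|SC outcomes| = 3

thr0.r0=0 thr0.r1=0
thr0.r0=0 thr0.r1=1
thr0.r0=1 thr0.r1=1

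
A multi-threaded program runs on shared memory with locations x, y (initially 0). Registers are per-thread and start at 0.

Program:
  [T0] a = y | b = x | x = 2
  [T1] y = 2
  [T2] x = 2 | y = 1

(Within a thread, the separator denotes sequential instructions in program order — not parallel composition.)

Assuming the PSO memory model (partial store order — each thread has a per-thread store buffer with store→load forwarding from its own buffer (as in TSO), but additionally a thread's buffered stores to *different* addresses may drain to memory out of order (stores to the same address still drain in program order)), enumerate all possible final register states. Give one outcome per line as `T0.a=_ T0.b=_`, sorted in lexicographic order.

T0.a=0 T0.b=0
T0.a=0 T0.b=2
T0.a=1 T0.b=0
T0.a=1 T0.b=2
T0.a=2 T0.b=0
T0.a=2 T0.b=2

outcome vector order: (T0.a,T0.b)
|PSO outcomes| = 6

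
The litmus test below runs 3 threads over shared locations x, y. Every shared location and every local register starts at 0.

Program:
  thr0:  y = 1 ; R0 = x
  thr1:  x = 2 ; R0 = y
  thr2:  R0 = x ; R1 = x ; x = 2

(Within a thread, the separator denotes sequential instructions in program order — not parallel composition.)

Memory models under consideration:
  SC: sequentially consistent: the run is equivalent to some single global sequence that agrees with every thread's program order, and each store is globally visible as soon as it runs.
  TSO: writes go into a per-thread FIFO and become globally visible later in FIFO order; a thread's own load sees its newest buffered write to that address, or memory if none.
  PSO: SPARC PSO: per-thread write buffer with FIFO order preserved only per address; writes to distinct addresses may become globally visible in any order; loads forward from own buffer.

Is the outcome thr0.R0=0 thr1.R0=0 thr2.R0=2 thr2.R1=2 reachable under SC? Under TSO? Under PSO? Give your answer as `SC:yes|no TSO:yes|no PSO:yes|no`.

SC:no TSO:yes PSO:yes

outcome vector order: (thr0.R0,thr1.R0,thr2.R0,thr2.R1)
SC (9): 0100, 0102, 0122, 2000, 2002, 2022, 2100, 2102, 2122
TSO (12): 0000, 0002, 0022, 0100, 0102, 0122, 2000, 2002, 2022, 2100, 2102, 2122
PSO (12): 0000, 0002, 0022, 0100, 0102, 0122, 2000, 2002, 2022, 2100, 2102, 2122
target 0022 ∈ {TSO,PSO}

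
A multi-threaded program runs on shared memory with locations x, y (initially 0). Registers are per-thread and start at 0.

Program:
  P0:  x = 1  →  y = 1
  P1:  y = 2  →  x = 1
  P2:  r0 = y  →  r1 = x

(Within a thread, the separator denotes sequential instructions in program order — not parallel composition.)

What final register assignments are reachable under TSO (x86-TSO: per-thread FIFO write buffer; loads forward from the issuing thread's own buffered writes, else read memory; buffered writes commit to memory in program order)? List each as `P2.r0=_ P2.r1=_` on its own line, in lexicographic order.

P2.r0=0 P2.r1=0
P2.r0=0 P2.r1=1
P2.r0=1 P2.r1=1
P2.r0=2 P2.r1=0
P2.r0=2 P2.r1=1

outcome vector order: (P2.r0,P2.r1)
|TSO outcomes| = 5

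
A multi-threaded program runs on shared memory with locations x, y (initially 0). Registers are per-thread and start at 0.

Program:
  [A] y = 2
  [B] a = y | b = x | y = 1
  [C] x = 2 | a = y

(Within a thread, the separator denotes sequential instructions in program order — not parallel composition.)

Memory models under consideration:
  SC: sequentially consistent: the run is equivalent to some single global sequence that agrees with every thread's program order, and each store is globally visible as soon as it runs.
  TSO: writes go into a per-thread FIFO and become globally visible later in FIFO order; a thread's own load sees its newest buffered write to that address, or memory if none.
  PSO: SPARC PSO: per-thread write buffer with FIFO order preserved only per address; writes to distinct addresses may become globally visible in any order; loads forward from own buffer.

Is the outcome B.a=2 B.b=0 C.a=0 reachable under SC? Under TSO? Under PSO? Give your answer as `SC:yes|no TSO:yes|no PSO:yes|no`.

outcome vector order: (B.a,B.b,C.a)
SC (11): 000, 001, 002, 020, 021, 022, 201, 202, 220, 221, 222
TSO (12): 000, 001, 002, 020, 021, 022, 200, 201, 202, 220, 221, 222
PSO (12): 000, 001, 002, 020, 021, 022, 200, 201, 202, 220, 221, 222
target 200 ∈ {TSO,PSO}

SC:no TSO:yes PSO:yes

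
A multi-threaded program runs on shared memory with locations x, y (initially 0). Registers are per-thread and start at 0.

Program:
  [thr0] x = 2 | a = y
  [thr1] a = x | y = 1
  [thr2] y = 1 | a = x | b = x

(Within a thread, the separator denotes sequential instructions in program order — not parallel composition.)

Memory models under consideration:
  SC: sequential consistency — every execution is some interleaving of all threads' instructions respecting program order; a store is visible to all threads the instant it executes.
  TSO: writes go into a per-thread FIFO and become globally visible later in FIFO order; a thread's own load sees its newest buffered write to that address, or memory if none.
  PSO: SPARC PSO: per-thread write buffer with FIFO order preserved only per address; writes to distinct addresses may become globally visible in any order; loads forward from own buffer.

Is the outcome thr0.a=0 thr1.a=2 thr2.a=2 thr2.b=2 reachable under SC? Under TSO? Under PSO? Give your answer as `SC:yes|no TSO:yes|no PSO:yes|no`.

SC:yes TSO:yes PSO:yes

outcome vector order: (thr0.a,thr1.a,thr2.a,thr2.b)
SC: 8 outcomes — {(0,0,2,2) (0,2,2,2) (1,0,0,0) (1,0,0,2) (1,0,2,2) (1,2,0,0) (1,2,0,2) (1,2,2,2)}
TSO: 12 outcomes — {(0,0,0,0) (0,0,0,2) (0,0,2,2) (0,2,0,0) (0,2,0,2) (0,2,2,2) (1,0,0,0) (1,0,0,2) (1,0,2,2) (1,2,0,0) (1,2,0,2) (1,2,2,2)}
PSO: 12 outcomes — {(0,0,0,0) (0,0,0,2) (0,0,2,2) (0,2,0,0) (0,2,0,2) (0,2,2,2) (1,0,0,0) (1,0,0,2) (1,0,2,2) (1,2,0,0) (1,2,0,2) (1,2,2,2)}
target (0,2,2,2) ∈ {SC,TSO,PSO}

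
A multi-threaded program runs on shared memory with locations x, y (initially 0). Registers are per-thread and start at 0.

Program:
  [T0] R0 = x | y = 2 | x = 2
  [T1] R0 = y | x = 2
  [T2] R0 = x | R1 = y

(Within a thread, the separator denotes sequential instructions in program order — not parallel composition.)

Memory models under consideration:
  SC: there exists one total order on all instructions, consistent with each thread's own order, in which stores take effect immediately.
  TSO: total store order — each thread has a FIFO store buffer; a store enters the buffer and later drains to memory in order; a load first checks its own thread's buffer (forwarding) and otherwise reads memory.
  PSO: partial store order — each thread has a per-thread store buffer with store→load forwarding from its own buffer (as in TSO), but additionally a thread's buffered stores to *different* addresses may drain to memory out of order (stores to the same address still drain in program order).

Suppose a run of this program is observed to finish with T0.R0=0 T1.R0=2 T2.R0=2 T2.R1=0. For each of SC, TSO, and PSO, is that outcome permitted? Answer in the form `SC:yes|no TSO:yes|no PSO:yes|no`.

SC:no TSO:no PSO:yes

outcome vector order: (T0.R0,T1.R0,T2.R0,T2.R1)
[SC] allowed = {0000, 0002, 0020, 0022, 0200, 0202, 0222, 2000, 2002, 2020, 2022}
[TSO] allowed = {0000, 0002, 0020, 0022, 0200, 0202, 0222, 2000, 2002, 2020, 2022}
[PSO] allowed = {0000, 0002, 0020, 0022, 0200, 0202, 0220, 0222, 2000, 2002, 2020, 2022}
target 0220 ∈ {PSO}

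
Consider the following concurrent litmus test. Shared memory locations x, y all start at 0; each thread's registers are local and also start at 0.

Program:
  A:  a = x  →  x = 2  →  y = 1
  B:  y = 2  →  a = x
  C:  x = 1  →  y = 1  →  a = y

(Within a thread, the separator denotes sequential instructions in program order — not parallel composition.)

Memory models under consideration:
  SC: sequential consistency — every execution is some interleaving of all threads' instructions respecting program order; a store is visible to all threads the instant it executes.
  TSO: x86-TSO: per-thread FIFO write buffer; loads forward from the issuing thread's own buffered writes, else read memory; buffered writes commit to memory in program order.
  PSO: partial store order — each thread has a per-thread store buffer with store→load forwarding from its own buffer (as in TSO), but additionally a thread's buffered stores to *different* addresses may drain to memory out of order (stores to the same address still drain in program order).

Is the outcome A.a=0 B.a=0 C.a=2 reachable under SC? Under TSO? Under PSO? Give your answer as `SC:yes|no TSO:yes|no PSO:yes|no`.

outcome vector order: (A.a,B.a,C.a)
under SC → <0 0 1>; <0 1 1>; <0 1 2>; <0 2 1>; <0 2 2>; <1 0 1>; <1 1 1>; <1 1 2>; <1 2 1>; <1 2 2>
under TSO → <0 0 1>; <0 0 2>; <0 1 1>; <0 1 2>; <0 2 1>; <0 2 2>; <1 0 1>; <1 0 2>; <1 1 1>; <1 1 2>; <1 2 1>; <1 2 2>
under PSO → <0 0 1>; <0 0 2>; <0 1 1>; <0 1 2>; <0 2 1>; <0 2 2>; <1 0 1>; <1 0 2>; <1 1 1>; <1 1 2>; <1 2 1>; <1 2 2>
target <0 0 2> ∈ {TSO,PSO}

SC:no TSO:yes PSO:yes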